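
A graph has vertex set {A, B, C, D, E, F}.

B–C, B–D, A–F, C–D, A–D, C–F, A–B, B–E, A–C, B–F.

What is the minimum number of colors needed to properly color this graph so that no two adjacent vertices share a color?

4

A, B, C, F form a clique, so at least 4 colors are needed.
One proper 4-coloring: A=blue, B=red, C=green, D=yellow, E=blue, F=yellow. No two adjacent vertices share a color.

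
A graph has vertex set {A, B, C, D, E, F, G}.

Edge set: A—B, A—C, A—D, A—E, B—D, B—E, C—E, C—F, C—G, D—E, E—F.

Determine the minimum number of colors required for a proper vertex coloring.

A, B, D, E are mutually adjacent (a clique of size 4), so at least 4 colors are needed.
One proper 4-coloring: A=2, B=4, C=3, D=3, E=1, F=2, G=1. No two adjacent vertices share a color.

4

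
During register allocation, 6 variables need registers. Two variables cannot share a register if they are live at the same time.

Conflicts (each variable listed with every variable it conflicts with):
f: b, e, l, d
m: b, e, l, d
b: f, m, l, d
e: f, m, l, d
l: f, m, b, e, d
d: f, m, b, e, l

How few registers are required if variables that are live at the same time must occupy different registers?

4

m, b, l, d all conflict with each other, so at least 4 registers are needed.
4 registers suffice: register 1 → {l}; register 2 → {d}; register 3 → {f, m}; register 4 → {b, e}. No two conflicting variables share a register.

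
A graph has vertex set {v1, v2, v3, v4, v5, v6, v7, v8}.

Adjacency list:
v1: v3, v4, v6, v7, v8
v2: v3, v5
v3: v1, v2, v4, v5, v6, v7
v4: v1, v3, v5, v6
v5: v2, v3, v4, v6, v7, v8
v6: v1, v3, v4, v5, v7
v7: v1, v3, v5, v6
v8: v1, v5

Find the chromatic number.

v3, v4, v5, v6 are mutually adjacent (a clique of size 4), so at least 4 colors are needed.
4 colors suffice: color 1 → {v1, v5}; color 2 → {v3, v8}; color 3 → {v2, v6}; color 4 → {v4, v7}. Each edge has distinct colors on its endpoints.

4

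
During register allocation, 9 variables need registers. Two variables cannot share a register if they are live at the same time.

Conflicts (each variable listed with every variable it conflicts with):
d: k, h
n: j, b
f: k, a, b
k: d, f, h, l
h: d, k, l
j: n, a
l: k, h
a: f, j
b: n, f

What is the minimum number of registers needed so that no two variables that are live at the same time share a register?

3

k, h, l all conflict with each other, so at least 3 registers are needed.
3 registers suffice: register 1 → {k, j, b}; register 2 → {n, f, h}; register 3 → {d, l, a}. Each listed conflict is separated.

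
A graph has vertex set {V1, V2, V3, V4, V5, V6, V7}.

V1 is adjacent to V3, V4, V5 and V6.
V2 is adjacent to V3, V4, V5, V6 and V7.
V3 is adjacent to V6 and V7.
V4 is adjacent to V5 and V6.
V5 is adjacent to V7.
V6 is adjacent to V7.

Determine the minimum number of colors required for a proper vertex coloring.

V2, V3, V6, V7 are pairwise adjacent (a clique of size 4), so at least 4 colors are needed.
4 colors suffice: color R → {V1, V2}; color B → {V5, V6}; color G → {V4, V7}; color Y → {V3}. Each edge has distinct colors on its endpoints.

4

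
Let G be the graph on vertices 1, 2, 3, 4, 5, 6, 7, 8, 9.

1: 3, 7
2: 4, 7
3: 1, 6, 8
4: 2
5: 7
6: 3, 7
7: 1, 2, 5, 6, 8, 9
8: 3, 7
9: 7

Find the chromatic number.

2

7 and 8 are adjacent, so at least 2 colors are needed.
2 colors suffice: color a → {3, 4, 7}; color b → {1, 2, 5, 6, 8, 9}. Every edge joins two different colors.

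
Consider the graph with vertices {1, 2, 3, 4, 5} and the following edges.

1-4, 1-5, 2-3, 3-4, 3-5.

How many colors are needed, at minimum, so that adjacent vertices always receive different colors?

2

2 and 3 are adjacent, so at least 2 colors are needed.
2 colors suffice: color red → {1, 3}; color blue → {2, 4, 5}. No two adjacent vertices share a color.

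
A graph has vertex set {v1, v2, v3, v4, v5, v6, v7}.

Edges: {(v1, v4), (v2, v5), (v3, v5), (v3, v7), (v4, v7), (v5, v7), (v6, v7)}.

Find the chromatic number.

3

v3, v5, v7 are mutually adjacent, so at least 3 colors are needed.
One proper 3-coloring: v1=1, v2=1, v3=3, v4=2, v5=2, v6=2, v7=1. Each edge has distinct colors on its endpoints.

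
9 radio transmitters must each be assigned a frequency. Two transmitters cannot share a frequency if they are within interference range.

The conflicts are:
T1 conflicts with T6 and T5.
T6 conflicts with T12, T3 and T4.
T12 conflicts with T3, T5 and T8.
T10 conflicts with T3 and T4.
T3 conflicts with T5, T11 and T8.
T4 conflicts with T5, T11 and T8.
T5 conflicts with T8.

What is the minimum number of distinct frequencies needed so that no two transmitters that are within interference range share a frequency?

4

T12, T3, T5, T8 all conflict with each other, so at least 4 frequencies are needed.
4 frequencies suffice: frequency 1 → {T1, T3, T4}; frequency 2 → {T6, T10, T5, T11}; frequency 3 → {T8}; frequency 4 → {T12}. No two conflicting transmitters share a frequency.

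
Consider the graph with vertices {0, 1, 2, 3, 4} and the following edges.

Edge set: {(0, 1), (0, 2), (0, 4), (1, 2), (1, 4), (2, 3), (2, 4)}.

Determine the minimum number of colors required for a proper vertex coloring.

4

0, 1, 2, 4 are mutually adjacent (a clique of size 4), so at least 4 colors are needed.
A valid assignment using 4 colors: 0=b, 1=d, 2=a, 3=b, 4=c. Every edge joins two different colors.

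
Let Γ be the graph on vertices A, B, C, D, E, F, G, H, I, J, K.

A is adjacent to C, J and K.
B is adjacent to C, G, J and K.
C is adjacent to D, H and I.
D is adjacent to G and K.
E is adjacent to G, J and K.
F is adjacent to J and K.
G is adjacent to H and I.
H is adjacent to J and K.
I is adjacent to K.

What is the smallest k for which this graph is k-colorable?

B and K are adjacent, so at least 2 colors are needed.
2 colors suffice: A=blue, B=blue, C=red, D=blue, E=blue, F=blue, G=red, H=blue, I=blue, J=red, K=red. No two adjacent vertices share a color.

2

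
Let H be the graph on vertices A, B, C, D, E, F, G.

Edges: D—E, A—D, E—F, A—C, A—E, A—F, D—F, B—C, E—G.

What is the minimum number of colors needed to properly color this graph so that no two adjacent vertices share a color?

4

A, D, E, F are pairwise adjacent (a clique of size 4), so at least 4 colors are needed.
One proper 4-coloring: A=2, B=2, C=1, D=4, E=1, F=3, G=2. No two adjacent vertices share a color.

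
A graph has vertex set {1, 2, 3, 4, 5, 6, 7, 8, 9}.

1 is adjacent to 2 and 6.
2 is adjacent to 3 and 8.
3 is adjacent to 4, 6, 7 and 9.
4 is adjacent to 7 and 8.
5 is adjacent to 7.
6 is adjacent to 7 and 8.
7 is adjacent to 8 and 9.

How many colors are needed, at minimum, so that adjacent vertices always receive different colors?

3

6, 7, 8 are pairwise adjacent, so at least 3 colors are needed.
3 colors suffice: color red → {2, 7}; color blue → {1, 3, 5, 8}; color green → {4, 6, 9}. Every edge joins two different colors.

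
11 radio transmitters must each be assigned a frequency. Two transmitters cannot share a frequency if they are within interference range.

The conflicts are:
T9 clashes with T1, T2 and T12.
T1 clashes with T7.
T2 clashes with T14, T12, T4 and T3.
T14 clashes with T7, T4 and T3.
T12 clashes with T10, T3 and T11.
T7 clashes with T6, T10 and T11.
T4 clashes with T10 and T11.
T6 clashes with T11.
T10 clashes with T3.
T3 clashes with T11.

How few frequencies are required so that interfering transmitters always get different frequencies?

T2, T14, T4 are mutually in conflict, so at least 3 frequencies are needed.
A valid assignment using 3 frequencies: T9=2, T1=1, T2=3, T14=1, T12=1, T7=2, T4=2, T6=1, T10=3, T3=2, T11=3. No two conflicting transmitters share a frequency.

3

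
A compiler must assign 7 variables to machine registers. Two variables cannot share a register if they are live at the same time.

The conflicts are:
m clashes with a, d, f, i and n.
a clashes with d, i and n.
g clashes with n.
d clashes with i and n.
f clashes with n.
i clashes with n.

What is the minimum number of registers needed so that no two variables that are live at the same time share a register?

5

m, a, d, i, n all conflict with each other, so at least 5 registers are needed.
A valid assignment using 5 registers: m=2, a=5, g=2, d=3, f=3, i=4, n=1. Every pair that conflicts lands in different registers.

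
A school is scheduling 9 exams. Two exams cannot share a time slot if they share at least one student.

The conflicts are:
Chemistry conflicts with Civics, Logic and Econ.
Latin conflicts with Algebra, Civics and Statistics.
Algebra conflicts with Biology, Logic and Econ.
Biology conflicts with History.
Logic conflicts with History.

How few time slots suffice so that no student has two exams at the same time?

The cycle Econ-Algebra-Latin-Civics-Chemistry-Econ has odd length 5, so it cannot be 2-colored; at least 3 time slots are needed.
3 time slots suffice: Chemistry=1, Latin=2, Algebra=1, Civics=3, Biology=2, Logic=2, Econ=2, Statistics=1, History=1. No two conflicting exams share a time slot.

3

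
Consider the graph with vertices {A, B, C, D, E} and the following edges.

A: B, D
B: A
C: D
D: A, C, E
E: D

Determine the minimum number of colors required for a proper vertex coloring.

2

D and E are adjacent, so at least 2 colors are needed.
2 colors suffice: color 1 → {B, D}; color 2 → {A, C, E}. No two adjacent vertices share a color.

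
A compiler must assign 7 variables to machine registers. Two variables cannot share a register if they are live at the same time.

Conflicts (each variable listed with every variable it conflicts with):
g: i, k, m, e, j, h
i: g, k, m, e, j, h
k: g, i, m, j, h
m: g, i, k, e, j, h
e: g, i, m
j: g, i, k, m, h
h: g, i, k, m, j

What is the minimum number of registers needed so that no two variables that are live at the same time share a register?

g, i, k, m, j, h are mutually in conflict, so at least 6 registers are needed.
6 registers suffice: register 1 → {m}; register 2 → {g}; register 3 → {i}; register 4 → {e, j}; register 5 → {h}; register 6 → {k}. No two conflicting variables share a register.

6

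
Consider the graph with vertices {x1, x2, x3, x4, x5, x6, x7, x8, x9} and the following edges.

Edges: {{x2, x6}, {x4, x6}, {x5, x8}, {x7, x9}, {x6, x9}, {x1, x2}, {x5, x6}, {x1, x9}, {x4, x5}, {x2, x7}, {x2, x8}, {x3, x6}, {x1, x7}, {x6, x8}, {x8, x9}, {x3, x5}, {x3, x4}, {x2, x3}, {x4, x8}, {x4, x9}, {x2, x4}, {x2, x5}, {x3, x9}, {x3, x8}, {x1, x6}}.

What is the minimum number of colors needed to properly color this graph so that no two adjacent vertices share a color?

x2, x3, x4, x5, x6, x8 are pairwise adjacent (a clique of size 6), so at least 6 colors are needed.
6 colors suffice: x1=3, x2=2, x3=5, x4=3, x5=6, x6=1, x7=1, x8=4, x9=2. No two adjacent vertices share a color.

6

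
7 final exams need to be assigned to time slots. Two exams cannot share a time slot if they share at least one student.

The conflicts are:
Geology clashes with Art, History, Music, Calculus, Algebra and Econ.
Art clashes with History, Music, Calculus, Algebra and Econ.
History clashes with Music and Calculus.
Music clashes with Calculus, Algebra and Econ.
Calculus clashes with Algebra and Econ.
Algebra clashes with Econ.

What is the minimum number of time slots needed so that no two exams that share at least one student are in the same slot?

Geology, Art, Music, Calculus, Algebra, Econ are mutually in conflict, so at least 6 time slots are needed.
A valid assignment using 6 time slots: Geology=2, Art=4, History=5, Music=3, Calculus=1, Algebra=6, Econ=5. Every pair that conflicts lands in different time slots.

6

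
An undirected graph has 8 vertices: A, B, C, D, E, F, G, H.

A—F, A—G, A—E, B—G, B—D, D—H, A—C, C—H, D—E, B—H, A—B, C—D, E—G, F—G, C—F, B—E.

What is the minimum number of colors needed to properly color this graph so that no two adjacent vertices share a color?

A, B, E, G are pairwise adjacent (a clique of size 4), so at least 4 colors are needed.
One proper 4-coloring: A=2, B=1, C=1, D=2, E=4, F=4, G=3, H=3. Each edge has distinct colors on its endpoints.

4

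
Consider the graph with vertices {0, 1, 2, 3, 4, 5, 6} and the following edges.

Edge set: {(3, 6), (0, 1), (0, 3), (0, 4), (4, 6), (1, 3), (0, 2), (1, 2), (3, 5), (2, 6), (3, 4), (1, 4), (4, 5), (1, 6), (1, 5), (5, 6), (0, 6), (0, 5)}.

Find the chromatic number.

0, 1, 3, 4, 5, 6 form a clique, so at least 6 colors are needed.
6 colors suffice: color red → {6}; color blue → {1}; color green → {0}; color yellow → {2, 3}; color purple → {4}; color orange → {5}. No two adjacent vertices share a color.

6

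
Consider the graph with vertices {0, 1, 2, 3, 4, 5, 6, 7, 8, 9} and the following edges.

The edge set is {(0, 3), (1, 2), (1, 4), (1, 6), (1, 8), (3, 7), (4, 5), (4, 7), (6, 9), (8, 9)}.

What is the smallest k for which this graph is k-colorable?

1 and 4 are adjacent, so at least 2 colors are needed.
2 colors suffice: color a → {0, 1, 5, 7, 9}; color b → {2, 3, 4, 6, 8}. Every edge joins two different colors.

2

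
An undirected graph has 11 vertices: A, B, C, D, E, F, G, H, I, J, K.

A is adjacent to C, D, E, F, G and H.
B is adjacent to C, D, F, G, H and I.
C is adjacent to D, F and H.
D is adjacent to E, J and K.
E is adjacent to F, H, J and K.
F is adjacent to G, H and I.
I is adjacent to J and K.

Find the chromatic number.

4

A, C, F, H form a clique, so at least 4 colors are needed.
4 colors suffice: color red → {D, F}; color blue → {A, B, J, K}; color green → {C, E, G, I}; color yellow → {H}. Every edge joins two different colors.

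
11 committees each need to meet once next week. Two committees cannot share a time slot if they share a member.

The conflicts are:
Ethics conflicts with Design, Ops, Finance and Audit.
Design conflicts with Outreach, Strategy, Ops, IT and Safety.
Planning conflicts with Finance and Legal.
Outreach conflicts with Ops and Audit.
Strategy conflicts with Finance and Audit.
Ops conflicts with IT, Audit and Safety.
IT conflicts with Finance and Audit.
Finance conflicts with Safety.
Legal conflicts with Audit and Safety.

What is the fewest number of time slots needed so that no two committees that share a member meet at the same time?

Ethics, Ops, Audit are mutually in conflict, so at least 3 time slots are needed.
3 time slots suffice: time slot 1 → {Design, Finance, Audit}; time slot 2 → {Strategy, Ops, Legal}; time slot 3 → {Ethics, Planning, Outreach, IT, Safety}. Every pair that conflicts lands in different time slots.

3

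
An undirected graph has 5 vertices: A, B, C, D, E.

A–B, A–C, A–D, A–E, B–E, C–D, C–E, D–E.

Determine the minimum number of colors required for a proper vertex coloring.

4

A, C, D, E form a clique, so at least 4 colors are needed.
One proper 4-coloring: A=red, B=green, C=green, D=yellow, E=blue. No two adjacent vertices share a color.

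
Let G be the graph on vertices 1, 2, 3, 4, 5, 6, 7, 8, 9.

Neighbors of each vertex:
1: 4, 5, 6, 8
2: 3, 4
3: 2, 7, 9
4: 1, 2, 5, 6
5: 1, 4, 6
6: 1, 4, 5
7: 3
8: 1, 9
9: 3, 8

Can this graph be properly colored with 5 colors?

The chromatic number is 4. 1, 4, 5, 6 are mutually adjacent (a clique of size 4), so at least 4 colors are needed.
4 colors suffice: color a → {3, 4, 8}; color b → {1, 2, 7, 9}; color c → {6}; color d → {5}.
Since 5 ≥ 4, a proper 5-coloring certainly exists.

Yes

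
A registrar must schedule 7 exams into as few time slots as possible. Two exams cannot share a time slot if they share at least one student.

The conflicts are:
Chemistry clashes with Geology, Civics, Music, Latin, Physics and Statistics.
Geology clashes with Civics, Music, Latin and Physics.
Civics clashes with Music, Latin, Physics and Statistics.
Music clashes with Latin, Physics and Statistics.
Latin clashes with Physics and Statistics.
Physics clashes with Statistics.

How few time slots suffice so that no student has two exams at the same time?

6

Chemistry, Civics, Music, Latin, Physics, Statistics are mutually in conflict, so at least 6 time slots are needed.
Using 6 time slots: Chemistry=4, Geology=6, Civics=2, Music=3, Latin=5, Physics=1, Statistics=6. Each listed conflict is separated.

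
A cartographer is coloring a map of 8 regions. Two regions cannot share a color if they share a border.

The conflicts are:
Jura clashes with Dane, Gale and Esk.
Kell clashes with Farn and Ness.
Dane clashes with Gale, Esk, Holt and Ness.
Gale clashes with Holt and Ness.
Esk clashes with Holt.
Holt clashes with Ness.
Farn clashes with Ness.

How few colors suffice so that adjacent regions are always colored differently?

Dane, Gale, Holt, Ness are mutually in conflict, so at least 4 colors are needed.
A valid assignment using 4 colors: Jura=2, Kell=1, Dane=1, Gale=3, Esk=3, Holt=4, Farn=3, Ness=2. Each listed conflict is separated.

4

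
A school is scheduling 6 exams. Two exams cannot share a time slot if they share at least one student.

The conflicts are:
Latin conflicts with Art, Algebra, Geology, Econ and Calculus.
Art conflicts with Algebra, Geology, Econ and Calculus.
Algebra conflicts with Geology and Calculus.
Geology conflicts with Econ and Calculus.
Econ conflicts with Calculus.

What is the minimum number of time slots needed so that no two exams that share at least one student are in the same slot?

Latin, Art, Algebra, Geology, Calculus are mutually in conflict, so at least 5 time slots are needed.
5 time slots suffice: time slot 1 → {Latin}; time slot 2 → {Calculus}; time slot 3 → {Geology}; time slot 4 → {Art}; time slot 5 → {Algebra, Econ}. No two conflicting exams share a time slot.

5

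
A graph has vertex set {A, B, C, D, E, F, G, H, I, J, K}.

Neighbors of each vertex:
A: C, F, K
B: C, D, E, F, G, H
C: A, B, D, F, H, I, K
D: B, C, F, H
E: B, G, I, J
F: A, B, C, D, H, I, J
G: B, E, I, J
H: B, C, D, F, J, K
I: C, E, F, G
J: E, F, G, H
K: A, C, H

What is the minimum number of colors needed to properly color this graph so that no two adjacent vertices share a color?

B, C, D, F, H form a clique, so at least 5 colors are needed.
5 colors suffice: color red → {C, J}; color blue → {F, G, K}; color green → {A, H, I}; color yellow → {B}; color purple → {D, E}. No two adjacent vertices share a color.

5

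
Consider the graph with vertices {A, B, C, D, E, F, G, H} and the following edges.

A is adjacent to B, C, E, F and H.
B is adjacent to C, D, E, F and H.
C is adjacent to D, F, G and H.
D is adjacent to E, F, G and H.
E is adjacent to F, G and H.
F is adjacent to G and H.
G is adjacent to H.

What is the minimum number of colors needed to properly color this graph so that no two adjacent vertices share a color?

C, D, F, G, H form a clique, so at least 5 colors are needed.
A valid assignment using 5 colors: A=purple, B=green, C=yellow, D=purple, E=yellow, F=red, G=green, H=blue. No two adjacent vertices share a color.

5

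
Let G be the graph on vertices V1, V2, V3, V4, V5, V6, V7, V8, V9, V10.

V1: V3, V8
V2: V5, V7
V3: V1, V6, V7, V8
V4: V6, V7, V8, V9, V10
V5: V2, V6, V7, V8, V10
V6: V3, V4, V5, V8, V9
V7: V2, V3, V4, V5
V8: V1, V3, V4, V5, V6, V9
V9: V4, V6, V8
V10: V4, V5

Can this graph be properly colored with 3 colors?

No

V4, V6, V8, V9 form a clique, so at least 4 colors are needed.
So 3 colors are not enough.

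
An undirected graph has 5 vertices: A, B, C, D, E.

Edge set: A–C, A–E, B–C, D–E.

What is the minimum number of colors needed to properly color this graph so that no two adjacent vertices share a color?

2

D and E are adjacent, so at least 2 colors are needed.
2 colors suffice: color 1 → {C, E}; color 2 → {A, B, D}. Each edge has distinct colors on its endpoints.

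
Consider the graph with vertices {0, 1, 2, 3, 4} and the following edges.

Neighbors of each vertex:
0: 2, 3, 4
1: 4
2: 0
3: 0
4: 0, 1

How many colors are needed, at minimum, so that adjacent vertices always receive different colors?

2

1 and 4 are adjacent, so at least 2 colors are needed.
2 colors suffice: color a → {0, 1}; color b → {2, 3, 4}. Every edge joins two different colors.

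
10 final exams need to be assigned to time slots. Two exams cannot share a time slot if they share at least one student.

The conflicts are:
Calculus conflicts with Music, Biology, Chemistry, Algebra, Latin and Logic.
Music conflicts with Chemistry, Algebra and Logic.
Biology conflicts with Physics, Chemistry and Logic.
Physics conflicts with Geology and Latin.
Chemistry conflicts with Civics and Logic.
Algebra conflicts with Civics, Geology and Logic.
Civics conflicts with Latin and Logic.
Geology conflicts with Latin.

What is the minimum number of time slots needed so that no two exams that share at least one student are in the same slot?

Calculus, Biology, Chemistry, Logic pairwise conflict, so at least 4 time slots are needed.
4 time slots suffice: time slot 1 → {Calculus, Physics, Civics}; time slot 2 → {Latin, Logic}; time slot 3 → {Chemistry, Algebra}; time slot 4 → {Music, Biology, Geology}. Every pair that conflicts lands in different time slots.

4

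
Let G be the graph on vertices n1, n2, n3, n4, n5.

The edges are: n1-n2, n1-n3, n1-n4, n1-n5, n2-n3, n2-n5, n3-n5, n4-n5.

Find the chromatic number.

n1, n2, n3, n5 are mutually adjacent (a clique of size 4), so at least 4 colors are needed.
A valid assignment using 4 colors: n1=1, n2=3, n3=4, n4=3, n5=2. Each edge has distinct colors on its endpoints.

4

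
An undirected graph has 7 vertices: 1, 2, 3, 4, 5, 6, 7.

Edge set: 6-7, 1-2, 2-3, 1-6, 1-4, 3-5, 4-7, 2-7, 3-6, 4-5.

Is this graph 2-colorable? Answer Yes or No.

The cycle 4-5-3-2-1-4 has odd length 5, so it cannot be 2-colored; at least 3 colors are needed.
So 2 colors are not enough.

No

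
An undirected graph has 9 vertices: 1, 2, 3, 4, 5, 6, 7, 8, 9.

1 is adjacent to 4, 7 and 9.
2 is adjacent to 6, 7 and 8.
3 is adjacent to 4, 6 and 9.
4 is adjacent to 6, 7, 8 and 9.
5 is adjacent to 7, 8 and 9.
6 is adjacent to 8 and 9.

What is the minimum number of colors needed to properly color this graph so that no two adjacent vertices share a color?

4

3, 4, 6, 9 are mutually adjacent (a clique of size 4), so at least 4 colors are needed.
4 colors suffice: color a → {2, 4, 5}; color b → {6, 7}; color c → {8, 9}; color d → {1, 3}. Every edge joins two different colors.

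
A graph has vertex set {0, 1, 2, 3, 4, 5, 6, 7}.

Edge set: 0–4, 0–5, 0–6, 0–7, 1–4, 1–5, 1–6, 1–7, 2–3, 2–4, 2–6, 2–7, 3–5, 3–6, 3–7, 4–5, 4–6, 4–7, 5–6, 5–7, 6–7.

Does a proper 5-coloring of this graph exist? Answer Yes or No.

Yes

The chromatic number is 5. 1, 4, 5, 6, 7 are mutually adjacent (a clique of size 5), so at least 5 colors are needed.
5 colors suffice: 0=e, 1=e, 2=c, 3=d, 4=d, 5=c, 6=b, 7=a.
That is already a proper 5-coloring.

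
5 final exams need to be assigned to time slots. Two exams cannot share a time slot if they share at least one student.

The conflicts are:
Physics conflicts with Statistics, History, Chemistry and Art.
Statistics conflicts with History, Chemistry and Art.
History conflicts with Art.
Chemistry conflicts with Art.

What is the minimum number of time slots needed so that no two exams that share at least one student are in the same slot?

Physics, Statistics, Chemistry, Art are mutually in conflict, so at least 4 time slots are needed.
Using 4 time slots: Physics=2, Statistics=1, History=4, Chemistry=4, Art=3. Each listed conflict is separated.

4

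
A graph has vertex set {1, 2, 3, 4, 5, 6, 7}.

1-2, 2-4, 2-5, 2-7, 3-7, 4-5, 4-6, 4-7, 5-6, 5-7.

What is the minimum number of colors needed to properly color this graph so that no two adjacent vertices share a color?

2, 4, 5, 7 are pairwise adjacent (a clique of size 4), so at least 4 colors are needed.
4 colors suffice: 1=a, 2=b, 3=b, 4=c, 5=d, 6=a, 7=a. Each edge has distinct colors on its endpoints.

4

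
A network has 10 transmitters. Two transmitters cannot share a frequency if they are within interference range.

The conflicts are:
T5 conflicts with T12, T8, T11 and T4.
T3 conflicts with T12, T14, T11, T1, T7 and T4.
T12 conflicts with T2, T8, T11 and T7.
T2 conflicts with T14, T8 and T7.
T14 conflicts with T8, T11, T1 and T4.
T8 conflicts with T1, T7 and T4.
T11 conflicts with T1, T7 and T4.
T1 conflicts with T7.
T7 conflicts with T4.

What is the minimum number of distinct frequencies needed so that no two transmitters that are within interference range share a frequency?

T3, T14, T11, T1 are mutually in conflict, so at least 4 frequencies are needed.
4 frequencies suffice: T5=2, T3=4, T12=3, T2=4, T14=2, T8=1, T11=1, T1=3, T7=2, T4=3. Each listed conflict is separated.

4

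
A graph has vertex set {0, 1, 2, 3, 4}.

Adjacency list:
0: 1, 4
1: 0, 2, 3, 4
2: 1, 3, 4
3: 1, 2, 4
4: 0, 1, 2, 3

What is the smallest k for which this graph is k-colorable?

4

1, 2, 3, 4 are pairwise adjacent (a clique of size 4), so at least 4 colors are needed.
4 colors suffice: 0=c, 1=b, 2=d, 3=c, 4=a. No two adjacent vertices share a color.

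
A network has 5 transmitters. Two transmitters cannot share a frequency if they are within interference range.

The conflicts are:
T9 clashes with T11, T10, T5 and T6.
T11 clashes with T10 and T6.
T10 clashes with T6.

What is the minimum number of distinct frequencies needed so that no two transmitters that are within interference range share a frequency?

4

T9, T11, T10, T6 are mutually in conflict, so at least 4 frequencies are needed.
4 frequencies suffice: T9=1, T11=4, T10=2, T5=2, T6=3. Each listed conflict is separated.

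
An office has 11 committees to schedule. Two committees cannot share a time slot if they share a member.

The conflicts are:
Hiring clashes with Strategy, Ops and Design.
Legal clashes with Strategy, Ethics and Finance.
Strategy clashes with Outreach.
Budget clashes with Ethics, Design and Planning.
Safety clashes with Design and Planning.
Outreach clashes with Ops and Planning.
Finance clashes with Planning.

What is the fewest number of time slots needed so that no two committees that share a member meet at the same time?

3

The cycle Legal-Strategy-Outreach-Planning-Finance-Legal has odd length 5, so it cannot be 2-colored; at least 3 time slots are needed.
3 time slots suffice: time slot 1 → {Strategy, Ops, Ethics, Design, Planning}; time slot 2 → {Hiring, Legal, Budget, Safety, Outreach}; time slot 3 → {Finance}. Every pair that conflicts lands in different time slots.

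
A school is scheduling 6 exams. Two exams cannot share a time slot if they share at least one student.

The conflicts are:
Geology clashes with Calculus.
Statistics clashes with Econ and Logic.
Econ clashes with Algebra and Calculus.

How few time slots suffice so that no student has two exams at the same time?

Statistics and Logic conflict, so at least 2 time slots are needed.
Using 2 time slots: Geology=1, Statistics=2, Econ=1, Logic=1, Algebra=2, Calculus=2. No two conflicting exams share a time slot.

2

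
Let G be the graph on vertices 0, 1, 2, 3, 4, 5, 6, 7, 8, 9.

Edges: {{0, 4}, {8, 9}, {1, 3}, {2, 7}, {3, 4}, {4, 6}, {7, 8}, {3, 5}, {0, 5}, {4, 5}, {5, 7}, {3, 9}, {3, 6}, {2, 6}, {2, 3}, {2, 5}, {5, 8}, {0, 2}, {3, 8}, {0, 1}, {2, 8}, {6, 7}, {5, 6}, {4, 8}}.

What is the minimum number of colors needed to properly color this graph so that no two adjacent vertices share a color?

3, 4, 5, 8 are mutually adjacent (a clique of size 4), so at least 4 colors are needed.
4 colors suffice: color a → {0, 3, 7}; color b → {1, 5, 9}; color c → {2, 4}; color d → {6, 8}. Every edge joins two different colors.

4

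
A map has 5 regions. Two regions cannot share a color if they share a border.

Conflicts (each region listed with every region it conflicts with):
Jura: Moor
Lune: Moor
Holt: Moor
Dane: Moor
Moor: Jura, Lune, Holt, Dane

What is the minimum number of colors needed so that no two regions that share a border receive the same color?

2

Lune and Moor conflict, so at least 2 colors are needed.
2 colors suffice: Jura=2, Lune=2, Holt=2, Dane=2, Moor=1. No two conflicting regions share a color.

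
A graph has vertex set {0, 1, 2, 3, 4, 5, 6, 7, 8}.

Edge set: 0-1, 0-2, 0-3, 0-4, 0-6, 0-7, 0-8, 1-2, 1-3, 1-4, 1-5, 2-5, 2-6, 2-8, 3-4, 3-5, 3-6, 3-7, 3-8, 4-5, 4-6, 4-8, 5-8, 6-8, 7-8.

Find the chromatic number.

0, 3, 4, 6, 8 form a clique, so at least 5 colors are needed.
One proper 5-coloring: 0=b, 1=c, 2=a, 3=a, 4=d, 5=b, 6=e, 7=d, 8=c. Every edge joins two different colors.

5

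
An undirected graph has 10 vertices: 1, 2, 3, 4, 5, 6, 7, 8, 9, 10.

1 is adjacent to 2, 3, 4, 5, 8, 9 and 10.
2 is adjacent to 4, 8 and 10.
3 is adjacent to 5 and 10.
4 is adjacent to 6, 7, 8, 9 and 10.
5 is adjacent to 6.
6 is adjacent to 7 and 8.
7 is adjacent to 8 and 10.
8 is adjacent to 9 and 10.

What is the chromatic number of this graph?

5

1, 2, 4, 8, 10 are mutually adjacent (a clique of size 5), so at least 5 colors are needed.
5 colors suffice: color a → {1, 6}; color b → {3, 8}; color c → {4, 5}; color d → {9, 10}; color e → {2, 7}. Every edge joins two different colors.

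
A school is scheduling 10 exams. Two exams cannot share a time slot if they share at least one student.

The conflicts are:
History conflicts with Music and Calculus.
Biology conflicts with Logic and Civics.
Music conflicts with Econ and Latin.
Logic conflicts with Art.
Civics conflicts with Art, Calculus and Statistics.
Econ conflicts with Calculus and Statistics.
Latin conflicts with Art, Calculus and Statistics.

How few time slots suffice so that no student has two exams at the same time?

2

Econ and Statistics conflict, so at least 2 time slots are needed.
2 time slots suffice: time slot 1 → {Biology, Music, Art, Calculus, Statistics}; time slot 2 → {History, Logic, Civics, Econ, Latin}. Every pair that conflicts lands in different time slots.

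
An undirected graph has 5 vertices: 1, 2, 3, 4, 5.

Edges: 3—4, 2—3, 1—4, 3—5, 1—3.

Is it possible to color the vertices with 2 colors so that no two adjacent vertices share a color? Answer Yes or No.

1, 3, 4 form a triangle, so at least 3 colors are needed.
So 2 colors are not enough.

No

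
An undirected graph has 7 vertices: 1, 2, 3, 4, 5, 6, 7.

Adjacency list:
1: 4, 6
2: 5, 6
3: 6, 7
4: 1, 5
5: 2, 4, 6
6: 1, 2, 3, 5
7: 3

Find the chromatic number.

3

2, 5, 6 form a triangle, so at least 3 colors are needed.
3 colors suffice: color red → {4, 6, 7}; color blue → {1, 3, 5}; color green → {2}. No two adjacent vertices share a color.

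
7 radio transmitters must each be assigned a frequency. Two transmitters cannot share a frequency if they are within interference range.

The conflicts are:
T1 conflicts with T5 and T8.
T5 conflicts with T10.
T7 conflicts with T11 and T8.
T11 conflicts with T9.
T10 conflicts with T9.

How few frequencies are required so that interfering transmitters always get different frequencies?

The cycle T11-T7-T8-T1-T5-T10-T9-T11 has odd length 7, so it cannot be 2-colored; at least 3 frequencies are needed.
3 frequencies suffice: frequency 1 → {T1, T11, T10}; frequency 2 → {T5, T8, T9}; frequency 3 → {T7}. Each listed conflict is separated.

3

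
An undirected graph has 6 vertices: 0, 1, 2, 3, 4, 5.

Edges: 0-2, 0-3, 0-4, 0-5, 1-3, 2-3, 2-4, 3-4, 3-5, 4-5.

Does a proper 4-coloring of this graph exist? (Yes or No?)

The chromatic number is 4. 0, 2, 3, 4 form a clique, so at least 4 colors are needed.
4 colors suffice: 0=c, 1=b, 2=d, 3=a, 4=b, 5=d.
That is already a proper 4-coloring.

Yes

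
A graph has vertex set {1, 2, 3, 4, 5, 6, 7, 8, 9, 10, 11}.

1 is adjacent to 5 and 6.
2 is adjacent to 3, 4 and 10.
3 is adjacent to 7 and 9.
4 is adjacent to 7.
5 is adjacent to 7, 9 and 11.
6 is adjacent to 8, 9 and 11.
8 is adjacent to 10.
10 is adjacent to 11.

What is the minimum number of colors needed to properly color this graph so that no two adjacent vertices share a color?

4 and 7 are adjacent, so at least 2 colors are needed.
2 colors suffice: color a → {3, 4, 5, 6, 10}; color b → {1, 2, 7, 8, 9, 11}. Every edge joins two different colors.

2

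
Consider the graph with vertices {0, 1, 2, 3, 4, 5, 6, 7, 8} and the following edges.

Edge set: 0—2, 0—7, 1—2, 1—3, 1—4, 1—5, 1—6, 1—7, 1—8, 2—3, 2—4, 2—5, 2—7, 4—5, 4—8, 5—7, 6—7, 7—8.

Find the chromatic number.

4

1, 2, 4, 5 are pairwise adjacent (a clique of size 4), so at least 4 colors are needed.
4 colors suffice: color a → {0, 1}; color b → {2, 6, 8}; color c → {3, 4, 7}; color d → {5}. No two adjacent vertices share a color.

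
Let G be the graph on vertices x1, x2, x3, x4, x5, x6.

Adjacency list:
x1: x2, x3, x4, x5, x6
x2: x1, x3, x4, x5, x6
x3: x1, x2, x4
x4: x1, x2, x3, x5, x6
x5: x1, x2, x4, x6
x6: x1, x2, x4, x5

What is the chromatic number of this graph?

5

x1, x2, x4, x5, x6 are mutually adjacent (a clique of size 5), so at least 5 colors are needed.
5 colors suffice: color R → {x2}; color B → {x1}; color G → {x4}; color Y → {x3, x5}; color P → {x6}. Each edge has distinct colors on its endpoints.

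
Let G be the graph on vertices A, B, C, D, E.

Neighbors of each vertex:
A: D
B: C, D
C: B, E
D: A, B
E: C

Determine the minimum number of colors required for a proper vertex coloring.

A and D are adjacent, so at least 2 colors are needed.
2 colors suffice: A=2, B=2, C=1, D=1, E=2. No two adjacent vertices share a color.

2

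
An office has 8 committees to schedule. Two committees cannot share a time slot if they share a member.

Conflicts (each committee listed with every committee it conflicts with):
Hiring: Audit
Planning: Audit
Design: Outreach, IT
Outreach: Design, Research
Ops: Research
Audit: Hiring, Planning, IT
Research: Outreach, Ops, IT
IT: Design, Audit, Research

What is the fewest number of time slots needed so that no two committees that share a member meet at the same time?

Outreach and Research conflict, so at least 2 time slots are needed.
A valid assignment using 2 time slots: Hiring=2, Planning=2, Design=1, Outreach=2, Ops=2, Audit=1, Research=1, IT=2. No two conflicting committees share a time slot.

2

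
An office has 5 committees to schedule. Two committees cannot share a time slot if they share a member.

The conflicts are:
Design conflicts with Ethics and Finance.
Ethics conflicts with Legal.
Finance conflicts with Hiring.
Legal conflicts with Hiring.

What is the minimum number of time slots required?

The cycle Legal-Ethics-Design-Finance-Hiring-Legal has odd length 5, so it cannot be 2-colored; at least 3 time slots are needed.
A valid assignment using 3 time slots: Design=1, Ethics=2, Finance=2, Legal=3, Hiring=1. Every pair that conflicts lands in different time slots.

3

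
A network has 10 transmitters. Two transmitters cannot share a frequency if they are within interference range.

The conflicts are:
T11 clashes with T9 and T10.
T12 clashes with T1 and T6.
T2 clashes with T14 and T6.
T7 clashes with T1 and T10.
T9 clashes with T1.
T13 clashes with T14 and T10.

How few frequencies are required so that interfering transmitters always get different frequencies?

3

The cycle T1-T7-T10-T11-T9-T1 has odd length 5, so it cannot be 2-colored; at least 3 frequencies are needed.
3 frequencies suffice: T11=3, T12=3, T2=1, T7=2, T9=2, T13=2, T14=3, T1=1, T10=1, T6=2. Each listed conflict is separated.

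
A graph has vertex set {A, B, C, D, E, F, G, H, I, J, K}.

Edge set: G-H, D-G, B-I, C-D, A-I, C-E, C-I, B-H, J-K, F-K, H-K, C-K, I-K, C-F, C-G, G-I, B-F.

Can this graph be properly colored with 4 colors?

Yes

The chromatic number is 3. C, I, K are pairwise adjacent, so at least 3 colors are needed.
A valid assignment using 3 colors: A=1, B=1, C=1, D=3, E=2, F=3, G=2, H=3, I=3, J=1, K=2.
Since 4 ≥ 3, a proper 4-coloring certainly exists.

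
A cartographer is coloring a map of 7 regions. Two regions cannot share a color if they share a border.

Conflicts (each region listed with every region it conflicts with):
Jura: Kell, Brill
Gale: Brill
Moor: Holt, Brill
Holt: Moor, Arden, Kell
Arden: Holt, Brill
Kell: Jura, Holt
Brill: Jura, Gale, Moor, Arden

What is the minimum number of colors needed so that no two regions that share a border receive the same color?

3

The cycle Brill-Jura-Kell-Holt-Arden-Brill has odd length 5, so it cannot be 2-colored; at least 3 colors are needed.
3 colors suffice: color 1 → {Holt, Brill}; color 2 → {Gale, Moor, Arden, Kell}; color 3 → {Jura}. Each listed conflict is separated.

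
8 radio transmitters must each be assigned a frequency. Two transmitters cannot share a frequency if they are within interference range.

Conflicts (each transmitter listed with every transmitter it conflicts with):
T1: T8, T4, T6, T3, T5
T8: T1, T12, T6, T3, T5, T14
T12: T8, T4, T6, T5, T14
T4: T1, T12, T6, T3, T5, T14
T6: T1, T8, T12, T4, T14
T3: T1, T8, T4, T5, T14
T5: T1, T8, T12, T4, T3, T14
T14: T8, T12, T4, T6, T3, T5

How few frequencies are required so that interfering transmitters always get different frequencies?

T1, T4, T3, T5 are mutually in conflict, so at least 4 frequencies are needed.
A valid assignment using 4 frequencies: T1=2, T8=1, T12=4, T4=1, T6=3, T3=4, T5=3, T14=2. No two conflicting transmitters share a frequency.

4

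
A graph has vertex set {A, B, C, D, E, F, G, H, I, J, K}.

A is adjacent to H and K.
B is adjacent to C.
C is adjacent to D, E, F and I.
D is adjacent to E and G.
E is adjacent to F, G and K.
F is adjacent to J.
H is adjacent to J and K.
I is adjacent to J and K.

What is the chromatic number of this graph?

3

A, H, K form a triangle, so at least 3 colors are needed.
3 colors suffice: color red → {B, E, H, I}; color blue → {C, G, J, K}; color green → {A, D, F}. Every edge joins two different colors.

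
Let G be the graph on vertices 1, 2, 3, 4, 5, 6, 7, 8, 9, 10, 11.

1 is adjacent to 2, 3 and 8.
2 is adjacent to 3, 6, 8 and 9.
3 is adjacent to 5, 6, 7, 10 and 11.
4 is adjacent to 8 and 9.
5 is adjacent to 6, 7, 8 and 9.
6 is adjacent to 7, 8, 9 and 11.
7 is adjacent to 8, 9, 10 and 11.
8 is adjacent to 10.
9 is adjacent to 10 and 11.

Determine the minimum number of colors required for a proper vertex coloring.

6, 7, 9, 11 form a clique, so at least 4 colors are needed.
4 colors suffice: 1=red, 2=blue, 3=green, 4=red, 5=yellow, 6=red, 7=blue, 8=green, 9=green, 10=red, 11=yellow. Each edge has distinct colors on its endpoints.

4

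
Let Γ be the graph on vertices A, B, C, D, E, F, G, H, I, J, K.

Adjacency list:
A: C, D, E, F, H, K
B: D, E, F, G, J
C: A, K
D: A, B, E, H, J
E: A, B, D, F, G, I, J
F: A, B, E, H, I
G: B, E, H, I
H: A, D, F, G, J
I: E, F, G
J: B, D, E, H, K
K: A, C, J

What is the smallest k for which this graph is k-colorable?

4

B, D, E, J are mutually adjacent (a clique of size 4), so at least 4 colors are needed.
4 colors suffice: A=2, B=4, C=3, D=3, E=1, F=3, G=2, H=1, I=4, J=2, K=1. Each edge has distinct colors on its endpoints.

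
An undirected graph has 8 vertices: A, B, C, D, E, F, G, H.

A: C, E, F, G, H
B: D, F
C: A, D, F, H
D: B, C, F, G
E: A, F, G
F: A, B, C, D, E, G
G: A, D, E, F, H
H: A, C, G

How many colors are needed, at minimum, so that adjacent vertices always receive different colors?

4

A, E, F, G are pairwise adjacent (a clique of size 4), so at least 4 colors are needed.
One proper 4-coloring: A=3, B=2, C=2, D=3, E=4, F=1, G=2, H=1. No two adjacent vertices share a color.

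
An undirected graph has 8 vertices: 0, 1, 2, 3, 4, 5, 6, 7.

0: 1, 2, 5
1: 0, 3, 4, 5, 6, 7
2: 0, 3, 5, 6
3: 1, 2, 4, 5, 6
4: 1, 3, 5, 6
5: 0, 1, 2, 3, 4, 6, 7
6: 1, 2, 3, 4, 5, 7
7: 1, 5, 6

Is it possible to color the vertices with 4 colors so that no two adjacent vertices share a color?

No

1, 3, 4, 5, 6 are mutually adjacent (a clique of size 5), so at least 5 colors are needed.
So 4 colors are not enough.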